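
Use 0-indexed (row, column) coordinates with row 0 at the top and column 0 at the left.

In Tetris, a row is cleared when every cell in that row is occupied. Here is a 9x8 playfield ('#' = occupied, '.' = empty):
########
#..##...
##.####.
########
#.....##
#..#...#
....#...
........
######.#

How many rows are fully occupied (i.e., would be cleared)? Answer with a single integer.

Check each row:
  row 0: 0 empty cells -> FULL (clear)
  row 1: 5 empty cells -> not full
  row 2: 2 empty cells -> not full
  row 3: 0 empty cells -> FULL (clear)
  row 4: 5 empty cells -> not full
  row 5: 5 empty cells -> not full
  row 6: 7 empty cells -> not full
  row 7: 8 empty cells -> not full
  row 8: 1 empty cell -> not full
Total rows cleared: 2

Answer: 2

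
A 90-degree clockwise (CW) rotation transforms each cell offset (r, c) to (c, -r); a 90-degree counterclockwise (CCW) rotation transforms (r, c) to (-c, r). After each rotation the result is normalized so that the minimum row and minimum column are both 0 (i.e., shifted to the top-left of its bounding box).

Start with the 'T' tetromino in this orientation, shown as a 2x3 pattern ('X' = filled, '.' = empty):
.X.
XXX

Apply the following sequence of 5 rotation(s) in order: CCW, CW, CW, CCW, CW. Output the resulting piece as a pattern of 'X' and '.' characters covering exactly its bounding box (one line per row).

Start:
.X.
XXX
After rotation 1 (CCW):
.X
XX
.X
After rotation 2 (CW):
.X.
XXX
After rotation 3 (CW):
X.
XX
X.
After rotation 4 (CCW):
.X.
XXX
After rotation 5 (CW):
X.
XX
X.

Answer: X.
XX
X.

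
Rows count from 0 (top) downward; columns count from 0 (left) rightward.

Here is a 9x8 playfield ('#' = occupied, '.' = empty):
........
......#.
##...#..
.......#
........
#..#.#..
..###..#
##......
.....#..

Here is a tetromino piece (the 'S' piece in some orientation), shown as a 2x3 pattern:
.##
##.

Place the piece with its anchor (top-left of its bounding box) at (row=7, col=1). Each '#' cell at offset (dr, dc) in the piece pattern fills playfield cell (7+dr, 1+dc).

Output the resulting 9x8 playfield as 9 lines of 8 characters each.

Fill (7+0,1+1) = (7,2)
Fill (7+0,1+2) = (7,3)
Fill (7+1,1+0) = (8,1)
Fill (7+1,1+1) = (8,2)

Answer: ........
......#.
##...#..
.......#
........
#..#.#..
..###..#
####....
.##..#..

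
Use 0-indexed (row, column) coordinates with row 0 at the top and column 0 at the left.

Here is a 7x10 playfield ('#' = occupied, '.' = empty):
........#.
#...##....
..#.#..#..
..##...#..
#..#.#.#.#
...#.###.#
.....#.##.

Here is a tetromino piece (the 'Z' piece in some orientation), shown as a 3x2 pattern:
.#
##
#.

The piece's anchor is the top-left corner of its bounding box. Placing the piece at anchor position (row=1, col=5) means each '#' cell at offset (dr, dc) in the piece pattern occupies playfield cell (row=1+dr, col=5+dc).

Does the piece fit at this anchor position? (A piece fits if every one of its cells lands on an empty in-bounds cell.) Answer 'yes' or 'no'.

Answer: yes

Derivation:
Check each piece cell at anchor (1, 5):
  offset (0,1) -> (1,6): empty -> OK
  offset (1,0) -> (2,5): empty -> OK
  offset (1,1) -> (2,6): empty -> OK
  offset (2,0) -> (3,5): empty -> OK
All cells valid: yes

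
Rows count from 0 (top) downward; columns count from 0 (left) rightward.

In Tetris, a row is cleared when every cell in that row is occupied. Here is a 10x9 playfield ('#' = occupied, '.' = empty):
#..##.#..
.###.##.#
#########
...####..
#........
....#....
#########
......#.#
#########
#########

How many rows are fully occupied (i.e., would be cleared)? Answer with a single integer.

Answer: 4

Derivation:
Check each row:
  row 0: 5 empty cells -> not full
  row 1: 3 empty cells -> not full
  row 2: 0 empty cells -> FULL (clear)
  row 3: 5 empty cells -> not full
  row 4: 8 empty cells -> not full
  row 5: 8 empty cells -> not full
  row 6: 0 empty cells -> FULL (clear)
  row 7: 7 empty cells -> not full
  row 8: 0 empty cells -> FULL (clear)
  row 9: 0 empty cells -> FULL (clear)
Total rows cleared: 4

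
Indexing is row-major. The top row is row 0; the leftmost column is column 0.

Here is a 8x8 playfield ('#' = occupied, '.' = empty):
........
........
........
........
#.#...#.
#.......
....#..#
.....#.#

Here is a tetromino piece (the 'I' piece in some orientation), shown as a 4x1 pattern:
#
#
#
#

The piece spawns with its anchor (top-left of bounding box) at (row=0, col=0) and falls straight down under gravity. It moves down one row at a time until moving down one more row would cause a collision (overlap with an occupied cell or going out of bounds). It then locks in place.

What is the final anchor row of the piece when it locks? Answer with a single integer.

Answer: 0

Derivation:
Spawn at (row=0, col=0). Try each row:
  row 0: fits
  row 1: blocked -> lock at row 0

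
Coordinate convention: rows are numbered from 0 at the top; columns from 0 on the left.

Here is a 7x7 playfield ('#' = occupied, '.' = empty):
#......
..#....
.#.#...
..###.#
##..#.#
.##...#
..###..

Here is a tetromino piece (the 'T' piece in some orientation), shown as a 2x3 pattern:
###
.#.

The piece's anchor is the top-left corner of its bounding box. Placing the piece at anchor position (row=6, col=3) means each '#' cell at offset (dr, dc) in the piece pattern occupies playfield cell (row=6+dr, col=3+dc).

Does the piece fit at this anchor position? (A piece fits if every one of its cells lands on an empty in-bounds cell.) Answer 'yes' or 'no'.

Check each piece cell at anchor (6, 3):
  offset (0,0) -> (6,3): occupied ('#') -> FAIL
  offset (0,1) -> (6,4): occupied ('#') -> FAIL
  offset (0,2) -> (6,5): empty -> OK
  offset (1,1) -> (7,4): out of bounds -> FAIL
All cells valid: no

Answer: no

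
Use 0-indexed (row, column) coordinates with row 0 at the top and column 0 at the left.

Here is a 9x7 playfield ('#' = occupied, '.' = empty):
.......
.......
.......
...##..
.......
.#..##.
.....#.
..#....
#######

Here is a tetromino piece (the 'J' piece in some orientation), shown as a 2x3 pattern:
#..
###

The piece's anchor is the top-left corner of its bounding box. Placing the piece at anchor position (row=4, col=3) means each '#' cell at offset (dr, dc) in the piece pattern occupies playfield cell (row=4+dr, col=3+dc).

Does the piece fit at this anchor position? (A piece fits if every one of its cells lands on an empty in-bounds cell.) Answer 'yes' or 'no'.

Answer: no

Derivation:
Check each piece cell at anchor (4, 3):
  offset (0,0) -> (4,3): empty -> OK
  offset (1,0) -> (5,3): empty -> OK
  offset (1,1) -> (5,4): occupied ('#') -> FAIL
  offset (1,2) -> (5,5): occupied ('#') -> FAIL
All cells valid: no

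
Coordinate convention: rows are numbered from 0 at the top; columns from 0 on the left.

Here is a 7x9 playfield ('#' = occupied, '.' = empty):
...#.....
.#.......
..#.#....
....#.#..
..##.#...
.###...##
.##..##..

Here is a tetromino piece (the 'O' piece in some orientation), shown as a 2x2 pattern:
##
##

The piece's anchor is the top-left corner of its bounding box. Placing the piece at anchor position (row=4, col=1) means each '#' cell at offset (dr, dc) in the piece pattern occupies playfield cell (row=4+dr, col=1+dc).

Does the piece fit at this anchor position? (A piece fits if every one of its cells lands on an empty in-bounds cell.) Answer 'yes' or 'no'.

Check each piece cell at anchor (4, 1):
  offset (0,0) -> (4,1): empty -> OK
  offset (0,1) -> (4,2): occupied ('#') -> FAIL
  offset (1,0) -> (5,1): occupied ('#') -> FAIL
  offset (1,1) -> (5,2): occupied ('#') -> FAIL
All cells valid: no

Answer: no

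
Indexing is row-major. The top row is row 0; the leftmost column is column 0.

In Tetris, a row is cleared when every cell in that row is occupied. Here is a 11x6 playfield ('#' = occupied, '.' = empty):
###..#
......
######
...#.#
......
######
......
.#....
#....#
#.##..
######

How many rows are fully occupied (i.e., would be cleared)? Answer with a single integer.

Check each row:
  row 0: 2 empty cells -> not full
  row 1: 6 empty cells -> not full
  row 2: 0 empty cells -> FULL (clear)
  row 3: 4 empty cells -> not full
  row 4: 6 empty cells -> not full
  row 5: 0 empty cells -> FULL (clear)
  row 6: 6 empty cells -> not full
  row 7: 5 empty cells -> not full
  row 8: 4 empty cells -> not full
  row 9: 3 empty cells -> not full
  row 10: 0 empty cells -> FULL (clear)
Total rows cleared: 3

Answer: 3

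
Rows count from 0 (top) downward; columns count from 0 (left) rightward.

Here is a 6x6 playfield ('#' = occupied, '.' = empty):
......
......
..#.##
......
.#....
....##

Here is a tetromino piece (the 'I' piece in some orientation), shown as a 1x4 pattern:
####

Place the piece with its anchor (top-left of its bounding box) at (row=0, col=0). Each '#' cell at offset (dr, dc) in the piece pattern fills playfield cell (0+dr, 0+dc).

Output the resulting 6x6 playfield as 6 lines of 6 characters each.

Answer: ####..
......
..#.##
......
.#....
....##

Derivation:
Fill (0+0,0+0) = (0,0)
Fill (0+0,0+1) = (0,1)
Fill (0+0,0+2) = (0,2)
Fill (0+0,0+3) = (0,3)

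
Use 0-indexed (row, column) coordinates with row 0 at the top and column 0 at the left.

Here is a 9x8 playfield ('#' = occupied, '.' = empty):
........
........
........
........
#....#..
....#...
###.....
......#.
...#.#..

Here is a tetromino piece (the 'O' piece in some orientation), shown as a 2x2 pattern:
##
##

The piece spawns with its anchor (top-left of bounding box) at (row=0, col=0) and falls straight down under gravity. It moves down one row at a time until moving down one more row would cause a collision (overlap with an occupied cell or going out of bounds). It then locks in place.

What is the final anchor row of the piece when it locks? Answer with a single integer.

Answer: 2

Derivation:
Spawn at (row=0, col=0). Try each row:
  row 0: fits
  row 1: fits
  row 2: fits
  row 3: blocked -> lock at row 2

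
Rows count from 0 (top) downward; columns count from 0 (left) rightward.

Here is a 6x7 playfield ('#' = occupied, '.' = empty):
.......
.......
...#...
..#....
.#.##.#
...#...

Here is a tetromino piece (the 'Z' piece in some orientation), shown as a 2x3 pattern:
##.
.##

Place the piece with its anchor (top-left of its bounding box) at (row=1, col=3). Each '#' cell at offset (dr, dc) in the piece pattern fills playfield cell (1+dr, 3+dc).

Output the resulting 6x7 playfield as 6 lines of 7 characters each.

Fill (1+0,3+0) = (1,3)
Fill (1+0,3+1) = (1,4)
Fill (1+1,3+1) = (2,4)
Fill (1+1,3+2) = (2,5)

Answer: .......
...##..
...###.
..#....
.#.##.#
...#...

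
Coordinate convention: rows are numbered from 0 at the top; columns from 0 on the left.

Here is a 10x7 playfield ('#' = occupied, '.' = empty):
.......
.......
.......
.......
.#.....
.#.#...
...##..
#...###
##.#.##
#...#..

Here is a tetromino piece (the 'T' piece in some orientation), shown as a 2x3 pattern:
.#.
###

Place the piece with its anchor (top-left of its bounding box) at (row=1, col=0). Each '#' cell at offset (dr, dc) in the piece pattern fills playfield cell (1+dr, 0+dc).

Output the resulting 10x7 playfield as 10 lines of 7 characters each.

Fill (1+0,0+1) = (1,1)
Fill (1+1,0+0) = (2,0)
Fill (1+1,0+1) = (2,1)
Fill (1+1,0+2) = (2,2)

Answer: .......
.#.....
###....
.......
.#.....
.#.#...
...##..
#...###
##.#.##
#...#..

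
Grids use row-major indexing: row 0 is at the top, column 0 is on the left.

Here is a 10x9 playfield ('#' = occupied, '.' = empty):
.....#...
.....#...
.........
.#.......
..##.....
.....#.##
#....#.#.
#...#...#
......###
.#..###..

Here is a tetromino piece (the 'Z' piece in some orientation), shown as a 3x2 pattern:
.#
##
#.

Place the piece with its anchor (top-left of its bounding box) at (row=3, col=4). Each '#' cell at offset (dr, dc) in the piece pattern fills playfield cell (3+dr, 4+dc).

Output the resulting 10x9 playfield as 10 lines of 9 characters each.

Fill (3+0,4+1) = (3,5)
Fill (3+1,4+0) = (4,4)
Fill (3+1,4+1) = (4,5)
Fill (3+2,4+0) = (5,4)

Answer: .....#...
.....#...
.........
.#...#...
..####...
....##.##
#....#.#.
#...#...#
......###
.#..###..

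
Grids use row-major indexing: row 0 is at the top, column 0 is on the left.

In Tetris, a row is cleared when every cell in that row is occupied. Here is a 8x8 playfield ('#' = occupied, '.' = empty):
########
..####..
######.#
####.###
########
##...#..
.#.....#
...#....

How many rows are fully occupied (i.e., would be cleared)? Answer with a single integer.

Answer: 2

Derivation:
Check each row:
  row 0: 0 empty cells -> FULL (clear)
  row 1: 4 empty cells -> not full
  row 2: 1 empty cell -> not full
  row 3: 1 empty cell -> not full
  row 4: 0 empty cells -> FULL (clear)
  row 5: 5 empty cells -> not full
  row 6: 6 empty cells -> not full
  row 7: 7 empty cells -> not full
Total rows cleared: 2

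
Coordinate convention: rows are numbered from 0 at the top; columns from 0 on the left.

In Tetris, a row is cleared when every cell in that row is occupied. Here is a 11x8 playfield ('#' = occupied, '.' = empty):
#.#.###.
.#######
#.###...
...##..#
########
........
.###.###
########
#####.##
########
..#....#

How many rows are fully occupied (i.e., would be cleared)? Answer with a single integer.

Answer: 3

Derivation:
Check each row:
  row 0: 3 empty cells -> not full
  row 1: 1 empty cell -> not full
  row 2: 4 empty cells -> not full
  row 3: 5 empty cells -> not full
  row 4: 0 empty cells -> FULL (clear)
  row 5: 8 empty cells -> not full
  row 6: 2 empty cells -> not full
  row 7: 0 empty cells -> FULL (clear)
  row 8: 1 empty cell -> not full
  row 9: 0 empty cells -> FULL (clear)
  row 10: 6 empty cells -> not full
Total rows cleared: 3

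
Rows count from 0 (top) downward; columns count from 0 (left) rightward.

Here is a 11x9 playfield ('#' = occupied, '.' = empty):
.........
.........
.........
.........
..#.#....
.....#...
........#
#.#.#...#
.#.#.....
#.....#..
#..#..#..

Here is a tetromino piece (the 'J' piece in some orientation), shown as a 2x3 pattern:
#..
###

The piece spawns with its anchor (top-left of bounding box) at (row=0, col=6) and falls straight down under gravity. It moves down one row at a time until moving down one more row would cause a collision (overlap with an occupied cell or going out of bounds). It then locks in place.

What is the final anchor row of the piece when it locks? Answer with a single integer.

Spawn at (row=0, col=6). Try each row:
  row 0: fits
  row 1: fits
  row 2: fits
  row 3: fits
  row 4: fits
  row 5: blocked -> lock at row 4

Answer: 4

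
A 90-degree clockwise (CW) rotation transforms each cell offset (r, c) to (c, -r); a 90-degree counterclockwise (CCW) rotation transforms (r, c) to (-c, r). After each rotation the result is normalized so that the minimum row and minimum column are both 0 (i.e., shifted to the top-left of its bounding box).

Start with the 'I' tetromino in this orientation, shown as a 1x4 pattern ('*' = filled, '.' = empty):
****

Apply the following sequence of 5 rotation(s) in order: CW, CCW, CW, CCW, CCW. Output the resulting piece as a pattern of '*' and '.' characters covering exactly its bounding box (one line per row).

Start:
****
After rotation 1 (CW):
*
*
*
*
After rotation 2 (CCW):
****
After rotation 3 (CW):
*
*
*
*
After rotation 4 (CCW):
****
After rotation 5 (CCW):
*
*
*
*

Answer: *
*
*
*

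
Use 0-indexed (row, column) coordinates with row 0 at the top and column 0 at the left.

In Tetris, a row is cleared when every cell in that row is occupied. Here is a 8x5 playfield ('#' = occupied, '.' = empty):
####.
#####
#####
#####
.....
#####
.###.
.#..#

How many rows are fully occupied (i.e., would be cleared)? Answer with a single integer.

Check each row:
  row 0: 1 empty cell -> not full
  row 1: 0 empty cells -> FULL (clear)
  row 2: 0 empty cells -> FULL (clear)
  row 3: 0 empty cells -> FULL (clear)
  row 4: 5 empty cells -> not full
  row 5: 0 empty cells -> FULL (clear)
  row 6: 2 empty cells -> not full
  row 7: 3 empty cells -> not full
Total rows cleared: 4

Answer: 4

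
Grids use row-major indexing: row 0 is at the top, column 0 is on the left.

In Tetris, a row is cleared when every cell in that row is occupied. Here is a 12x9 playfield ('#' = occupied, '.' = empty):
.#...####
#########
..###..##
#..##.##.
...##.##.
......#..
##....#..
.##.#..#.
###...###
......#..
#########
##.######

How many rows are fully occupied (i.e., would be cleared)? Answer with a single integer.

Answer: 2

Derivation:
Check each row:
  row 0: 4 empty cells -> not full
  row 1: 0 empty cells -> FULL (clear)
  row 2: 4 empty cells -> not full
  row 3: 4 empty cells -> not full
  row 4: 5 empty cells -> not full
  row 5: 8 empty cells -> not full
  row 6: 6 empty cells -> not full
  row 7: 5 empty cells -> not full
  row 8: 3 empty cells -> not full
  row 9: 8 empty cells -> not full
  row 10: 0 empty cells -> FULL (clear)
  row 11: 1 empty cell -> not full
Total rows cleared: 2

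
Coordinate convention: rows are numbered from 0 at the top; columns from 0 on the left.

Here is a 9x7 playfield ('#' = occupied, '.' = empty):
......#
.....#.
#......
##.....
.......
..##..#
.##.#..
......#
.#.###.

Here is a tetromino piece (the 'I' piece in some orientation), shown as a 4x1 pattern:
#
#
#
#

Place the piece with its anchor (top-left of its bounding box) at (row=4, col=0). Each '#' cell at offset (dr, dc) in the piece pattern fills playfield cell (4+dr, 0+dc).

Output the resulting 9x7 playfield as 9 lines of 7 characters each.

Fill (4+0,0+0) = (4,0)
Fill (4+1,0+0) = (5,0)
Fill (4+2,0+0) = (6,0)
Fill (4+3,0+0) = (7,0)

Answer: ......#
.....#.
#......
##.....
#......
#.##..#
###.#..
#.....#
.#.###.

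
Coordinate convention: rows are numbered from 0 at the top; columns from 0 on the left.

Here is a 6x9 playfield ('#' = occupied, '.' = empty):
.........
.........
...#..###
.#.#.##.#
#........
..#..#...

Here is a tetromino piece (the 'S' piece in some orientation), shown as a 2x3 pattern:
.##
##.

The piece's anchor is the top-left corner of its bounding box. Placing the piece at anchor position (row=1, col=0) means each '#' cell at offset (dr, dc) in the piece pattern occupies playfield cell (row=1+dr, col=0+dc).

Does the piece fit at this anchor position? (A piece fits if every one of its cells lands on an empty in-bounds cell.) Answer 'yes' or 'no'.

Answer: yes

Derivation:
Check each piece cell at anchor (1, 0):
  offset (0,1) -> (1,1): empty -> OK
  offset (0,2) -> (1,2): empty -> OK
  offset (1,0) -> (2,0): empty -> OK
  offset (1,1) -> (2,1): empty -> OK
All cells valid: yes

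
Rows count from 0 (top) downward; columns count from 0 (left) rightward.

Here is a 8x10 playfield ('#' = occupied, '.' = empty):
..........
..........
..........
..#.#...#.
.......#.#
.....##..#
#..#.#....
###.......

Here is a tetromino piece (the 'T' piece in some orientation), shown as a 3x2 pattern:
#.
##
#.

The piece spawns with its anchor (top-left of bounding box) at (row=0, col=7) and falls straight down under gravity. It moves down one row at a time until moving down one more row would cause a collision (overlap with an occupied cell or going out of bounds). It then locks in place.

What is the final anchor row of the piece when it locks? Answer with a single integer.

Answer: 1

Derivation:
Spawn at (row=0, col=7). Try each row:
  row 0: fits
  row 1: fits
  row 2: blocked -> lock at row 1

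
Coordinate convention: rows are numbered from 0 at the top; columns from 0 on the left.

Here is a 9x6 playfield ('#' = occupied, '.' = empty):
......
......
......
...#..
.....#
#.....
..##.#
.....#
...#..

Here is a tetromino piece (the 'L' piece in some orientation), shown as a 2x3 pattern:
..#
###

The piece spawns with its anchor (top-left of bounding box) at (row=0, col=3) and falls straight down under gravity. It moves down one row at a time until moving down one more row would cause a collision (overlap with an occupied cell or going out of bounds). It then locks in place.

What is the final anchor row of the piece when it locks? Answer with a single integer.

Answer: 1

Derivation:
Spawn at (row=0, col=3). Try each row:
  row 0: fits
  row 1: fits
  row 2: blocked -> lock at row 1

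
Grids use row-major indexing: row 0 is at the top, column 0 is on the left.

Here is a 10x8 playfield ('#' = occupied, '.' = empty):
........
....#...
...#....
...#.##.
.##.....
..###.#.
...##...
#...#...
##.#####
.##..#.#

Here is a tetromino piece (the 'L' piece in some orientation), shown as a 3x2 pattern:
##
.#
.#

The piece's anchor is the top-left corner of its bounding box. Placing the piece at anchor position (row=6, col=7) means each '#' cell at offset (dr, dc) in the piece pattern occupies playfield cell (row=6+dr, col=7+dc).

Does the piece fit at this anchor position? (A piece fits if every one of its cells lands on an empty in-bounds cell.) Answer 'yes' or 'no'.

Check each piece cell at anchor (6, 7):
  offset (0,0) -> (6,7): empty -> OK
  offset (0,1) -> (6,8): out of bounds -> FAIL
  offset (1,1) -> (7,8): out of bounds -> FAIL
  offset (2,1) -> (8,8): out of bounds -> FAIL
All cells valid: no

Answer: no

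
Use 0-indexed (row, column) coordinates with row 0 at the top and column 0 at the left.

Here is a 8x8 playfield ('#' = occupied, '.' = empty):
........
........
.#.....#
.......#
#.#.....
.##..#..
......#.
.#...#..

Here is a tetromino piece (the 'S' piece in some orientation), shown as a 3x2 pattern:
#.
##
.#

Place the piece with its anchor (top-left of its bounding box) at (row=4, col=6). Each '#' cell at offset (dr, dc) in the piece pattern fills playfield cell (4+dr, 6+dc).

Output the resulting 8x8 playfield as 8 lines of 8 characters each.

Fill (4+0,6+0) = (4,6)
Fill (4+1,6+0) = (5,6)
Fill (4+1,6+1) = (5,7)
Fill (4+2,6+1) = (6,7)

Answer: ........
........
.#.....#
.......#
#.#...#.
.##..###
......##
.#...#..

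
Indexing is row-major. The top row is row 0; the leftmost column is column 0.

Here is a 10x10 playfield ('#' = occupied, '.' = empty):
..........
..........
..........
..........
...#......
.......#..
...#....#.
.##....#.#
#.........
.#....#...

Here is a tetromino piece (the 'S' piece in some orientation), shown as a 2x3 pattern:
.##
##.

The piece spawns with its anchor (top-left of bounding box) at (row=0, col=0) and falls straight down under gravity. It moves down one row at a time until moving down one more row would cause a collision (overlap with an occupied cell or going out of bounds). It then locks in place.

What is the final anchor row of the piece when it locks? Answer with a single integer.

Spawn at (row=0, col=0). Try each row:
  row 0: fits
  row 1: fits
  row 2: fits
  row 3: fits
  row 4: fits
  row 5: fits
  row 6: blocked -> lock at row 5

Answer: 5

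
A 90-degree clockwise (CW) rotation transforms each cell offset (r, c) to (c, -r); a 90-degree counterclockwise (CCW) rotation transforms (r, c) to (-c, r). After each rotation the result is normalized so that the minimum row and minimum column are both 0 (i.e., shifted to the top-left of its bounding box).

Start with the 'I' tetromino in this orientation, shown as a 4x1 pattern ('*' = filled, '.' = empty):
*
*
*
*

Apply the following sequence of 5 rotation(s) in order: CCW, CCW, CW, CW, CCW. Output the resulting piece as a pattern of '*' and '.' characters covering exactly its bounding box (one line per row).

Answer: ****

Derivation:
Start:
*
*
*
*
After rotation 1 (CCW):
****
After rotation 2 (CCW):
*
*
*
*
After rotation 3 (CW):
****
After rotation 4 (CW):
*
*
*
*
After rotation 5 (CCW):
****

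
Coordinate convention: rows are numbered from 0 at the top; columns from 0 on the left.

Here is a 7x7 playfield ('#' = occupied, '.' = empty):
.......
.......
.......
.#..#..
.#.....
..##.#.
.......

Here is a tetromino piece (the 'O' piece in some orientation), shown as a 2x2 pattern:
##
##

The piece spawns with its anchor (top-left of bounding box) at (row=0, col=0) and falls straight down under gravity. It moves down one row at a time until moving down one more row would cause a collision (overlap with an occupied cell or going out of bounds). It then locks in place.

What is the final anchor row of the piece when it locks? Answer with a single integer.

Answer: 1

Derivation:
Spawn at (row=0, col=0). Try each row:
  row 0: fits
  row 1: fits
  row 2: blocked -> lock at row 1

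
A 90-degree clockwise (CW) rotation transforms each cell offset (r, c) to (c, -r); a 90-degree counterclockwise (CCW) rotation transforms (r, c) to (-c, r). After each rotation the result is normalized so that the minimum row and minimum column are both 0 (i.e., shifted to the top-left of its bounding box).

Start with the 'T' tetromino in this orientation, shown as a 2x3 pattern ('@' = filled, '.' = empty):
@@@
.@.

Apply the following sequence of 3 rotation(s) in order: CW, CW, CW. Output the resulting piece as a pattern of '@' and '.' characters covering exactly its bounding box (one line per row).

Answer: @.
@@
@.

Derivation:
Start:
@@@
.@.
After rotation 1 (CW):
.@
@@
.@
After rotation 2 (CW):
.@.
@@@
After rotation 3 (CW):
@.
@@
@.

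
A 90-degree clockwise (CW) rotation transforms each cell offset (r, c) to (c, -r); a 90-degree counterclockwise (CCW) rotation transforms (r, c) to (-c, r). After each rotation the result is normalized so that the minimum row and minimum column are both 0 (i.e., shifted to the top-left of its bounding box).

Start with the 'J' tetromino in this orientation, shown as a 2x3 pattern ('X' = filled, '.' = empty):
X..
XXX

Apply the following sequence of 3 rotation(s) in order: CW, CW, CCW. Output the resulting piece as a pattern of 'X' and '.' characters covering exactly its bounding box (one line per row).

Answer: XX
X.
X.

Derivation:
Start:
X..
XXX
After rotation 1 (CW):
XX
X.
X.
After rotation 2 (CW):
XXX
..X
After rotation 3 (CCW):
XX
X.
X.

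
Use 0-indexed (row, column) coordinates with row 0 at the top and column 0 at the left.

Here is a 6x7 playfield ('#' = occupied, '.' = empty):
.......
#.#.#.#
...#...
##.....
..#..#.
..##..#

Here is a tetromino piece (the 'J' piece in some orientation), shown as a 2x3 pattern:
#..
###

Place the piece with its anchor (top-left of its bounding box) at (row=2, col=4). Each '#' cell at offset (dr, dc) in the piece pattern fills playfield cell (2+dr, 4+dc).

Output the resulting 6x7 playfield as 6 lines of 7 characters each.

Answer: .......
#.#.#.#
...##..
##..###
..#..#.
..##..#

Derivation:
Fill (2+0,4+0) = (2,4)
Fill (2+1,4+0) = (3,4)
Fill (2+1,4+1) = (3,5)
Fill (2+1,4+2) = (3,6)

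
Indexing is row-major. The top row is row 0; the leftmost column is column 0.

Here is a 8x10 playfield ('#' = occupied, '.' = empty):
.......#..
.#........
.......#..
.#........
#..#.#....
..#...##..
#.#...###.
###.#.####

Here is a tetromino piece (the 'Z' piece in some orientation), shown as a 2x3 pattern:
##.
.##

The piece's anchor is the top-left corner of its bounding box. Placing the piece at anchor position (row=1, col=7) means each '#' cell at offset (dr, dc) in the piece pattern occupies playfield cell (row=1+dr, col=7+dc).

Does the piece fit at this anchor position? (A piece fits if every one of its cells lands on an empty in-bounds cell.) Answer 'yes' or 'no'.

Answer: yes

Derivation:
Check each piece cell at anchor (1, 7):
  offset (0,0) -> (1,7): empty -> OK
  offset (0,1) -> (1,8): empty -> OK
  offset (1,1) -> (2,8): empty -> OK
  offset (1,2) -> (2,9): empty -> OK
All cells valid: yes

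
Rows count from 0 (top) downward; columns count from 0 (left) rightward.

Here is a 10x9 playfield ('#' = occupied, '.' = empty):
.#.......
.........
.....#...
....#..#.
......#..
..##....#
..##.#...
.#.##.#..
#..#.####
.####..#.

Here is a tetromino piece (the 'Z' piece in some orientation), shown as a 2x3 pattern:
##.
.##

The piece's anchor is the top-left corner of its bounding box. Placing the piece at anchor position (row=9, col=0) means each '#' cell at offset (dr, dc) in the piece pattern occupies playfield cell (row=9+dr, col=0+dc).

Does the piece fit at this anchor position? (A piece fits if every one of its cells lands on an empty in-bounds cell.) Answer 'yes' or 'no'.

Check each piece cell at anchor (9, 0):
  offset (0,0) -> (9,0): empty -> OK
  offset (0,1) -> (9,1): occupied ('#') -> FAIL
  offset (1,1) -> (10,1): out of bounds -> FAIL
  offset (1,2) -> (10,2): out of bounds -> FAIL
All cells valid: no

Answer: no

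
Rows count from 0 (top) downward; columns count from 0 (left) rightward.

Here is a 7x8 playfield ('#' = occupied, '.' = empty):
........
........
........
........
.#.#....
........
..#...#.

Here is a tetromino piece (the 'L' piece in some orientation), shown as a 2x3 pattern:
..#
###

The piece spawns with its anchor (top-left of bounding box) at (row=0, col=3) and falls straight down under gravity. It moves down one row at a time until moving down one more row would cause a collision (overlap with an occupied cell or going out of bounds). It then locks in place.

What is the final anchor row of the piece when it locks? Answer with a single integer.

Spawn at (row=0, col=3). Try each row:
  row 0: fits
  row 1: fits
  row 2: fits
  row 3: blocked -> lock at row 2

Answer: 2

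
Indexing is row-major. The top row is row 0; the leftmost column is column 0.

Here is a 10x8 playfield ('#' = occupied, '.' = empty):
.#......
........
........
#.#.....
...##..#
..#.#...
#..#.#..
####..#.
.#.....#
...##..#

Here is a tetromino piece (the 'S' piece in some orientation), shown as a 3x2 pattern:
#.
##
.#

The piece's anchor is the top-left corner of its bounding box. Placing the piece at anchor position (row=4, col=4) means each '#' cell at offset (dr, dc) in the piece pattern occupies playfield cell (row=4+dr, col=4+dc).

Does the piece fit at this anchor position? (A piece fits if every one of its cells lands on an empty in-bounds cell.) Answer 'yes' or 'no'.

Answer: no

Derivation:
Check each piece cell at anchor (4, 4):
  offset (0,0) -> (4,4): occupied ('#') -> FAIL
  offset (1,0) -> (5,4): occupied ('#') -> FAIL
  offset (1,1) -> (5,5): empty -> OK
  offset (2,1) -> (6,5): occupied ('#') -> FAIL
All cells valid: no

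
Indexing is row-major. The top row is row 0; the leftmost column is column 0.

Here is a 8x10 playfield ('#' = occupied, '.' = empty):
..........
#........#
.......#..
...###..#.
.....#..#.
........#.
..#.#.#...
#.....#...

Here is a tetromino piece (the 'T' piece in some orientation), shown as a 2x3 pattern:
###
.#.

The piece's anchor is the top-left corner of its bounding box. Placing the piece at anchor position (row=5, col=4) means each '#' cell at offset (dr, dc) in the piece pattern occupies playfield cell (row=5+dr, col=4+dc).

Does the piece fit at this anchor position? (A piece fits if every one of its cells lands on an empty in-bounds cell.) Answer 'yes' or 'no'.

Check each piece cell at anchor (5, 4):
  offset (0,0) -> (5,4): empty -> OK
  offset (0,1) -> (5,5): empty -> OK
  offset (0,2) -> (5,6): empty -> OK
  offset (1,1) -> (6,5): empty -> OK
All cells valid: yes

Answer: yes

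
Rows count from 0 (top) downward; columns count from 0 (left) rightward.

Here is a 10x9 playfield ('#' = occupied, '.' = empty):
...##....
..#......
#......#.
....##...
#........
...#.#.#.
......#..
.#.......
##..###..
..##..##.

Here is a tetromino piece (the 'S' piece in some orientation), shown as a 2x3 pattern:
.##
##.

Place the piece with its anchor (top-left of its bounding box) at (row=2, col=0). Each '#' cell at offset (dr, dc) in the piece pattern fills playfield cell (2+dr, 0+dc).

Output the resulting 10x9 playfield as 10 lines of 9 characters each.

Answer: ...##....
..#......
###....#.
##..##...
#........
...#.#.#.
......#..
.#.......
##..###..
..##..##.

Derivation:
Fill (2+0,0+1) = (2,1)
Fill (2+0,0+2) = (2,2)
Fill (2+1,0+0) = (3,0)
Fill (2+1,0+1) = (3,1)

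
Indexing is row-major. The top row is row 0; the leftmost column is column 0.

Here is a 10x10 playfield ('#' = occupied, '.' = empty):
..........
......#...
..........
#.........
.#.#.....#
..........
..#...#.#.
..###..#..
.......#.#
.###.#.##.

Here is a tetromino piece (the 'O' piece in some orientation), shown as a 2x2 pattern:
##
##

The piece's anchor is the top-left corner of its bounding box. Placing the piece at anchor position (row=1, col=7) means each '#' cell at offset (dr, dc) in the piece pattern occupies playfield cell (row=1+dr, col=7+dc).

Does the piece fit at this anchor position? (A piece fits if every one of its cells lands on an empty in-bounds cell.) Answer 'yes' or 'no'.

Check each piece cell at anchor (1, 7):
  offset (0,0) -> (1,7): empty -> OK
  offset (0,1) -> (1,8): empty -> OK
  offset (1,0) -> (2,7): empty -> OK
  offset (1,1) -> (2,8): empty -> OK
All cells valid: yes

Answer: yes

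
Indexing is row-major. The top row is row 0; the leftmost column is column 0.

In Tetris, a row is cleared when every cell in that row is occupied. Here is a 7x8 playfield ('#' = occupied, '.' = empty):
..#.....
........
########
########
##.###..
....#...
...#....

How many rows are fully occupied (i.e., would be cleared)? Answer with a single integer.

Answer: 2

Derivation:
Check each row:
  row 0: 7 empty cells -> not full
  row 1: 8 empty cells -> not full
  row 2: 0 empty cells -> FULL (clear)
  row 3: 0 empty cells -> FULL (clear)
  row 4: 3 empty cells -> not full
  row 5: 7 empty cells -> not full
  row 6: 7 empty cells -> not full
Total rows cleared: 2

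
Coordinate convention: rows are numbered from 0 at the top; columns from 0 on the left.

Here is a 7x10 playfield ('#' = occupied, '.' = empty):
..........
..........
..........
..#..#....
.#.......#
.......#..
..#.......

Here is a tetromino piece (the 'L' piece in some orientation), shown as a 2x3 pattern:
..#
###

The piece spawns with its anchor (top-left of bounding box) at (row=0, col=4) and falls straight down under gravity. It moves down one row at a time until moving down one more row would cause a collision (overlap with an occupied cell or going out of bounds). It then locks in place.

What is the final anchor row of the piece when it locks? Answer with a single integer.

Answer: 1

Derivation:
Spawn at (row=0, col=4). Try each row:
  row 0: fits
  row 1: fits
  row 2: blocked -> lock at row 1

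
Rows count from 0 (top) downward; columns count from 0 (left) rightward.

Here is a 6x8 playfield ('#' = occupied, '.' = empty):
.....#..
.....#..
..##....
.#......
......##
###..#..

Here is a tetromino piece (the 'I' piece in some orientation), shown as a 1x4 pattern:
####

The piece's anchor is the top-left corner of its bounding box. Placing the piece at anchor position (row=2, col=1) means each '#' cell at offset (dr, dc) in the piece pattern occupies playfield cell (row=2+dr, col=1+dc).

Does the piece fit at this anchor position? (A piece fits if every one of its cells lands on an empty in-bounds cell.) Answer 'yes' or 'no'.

Check each piece cell at anchor (2, 1):
  offset (0,0) -> (2,1): empty -> OK
  offset (0,1) -> (2,2): occupied ('#') -> FAIL
  offset (0,2) -> (2,3): occupied ('#') -> FAIL
  offset (0,3) -> (2,4): empty -> OK
All cells valid: no

Answer: no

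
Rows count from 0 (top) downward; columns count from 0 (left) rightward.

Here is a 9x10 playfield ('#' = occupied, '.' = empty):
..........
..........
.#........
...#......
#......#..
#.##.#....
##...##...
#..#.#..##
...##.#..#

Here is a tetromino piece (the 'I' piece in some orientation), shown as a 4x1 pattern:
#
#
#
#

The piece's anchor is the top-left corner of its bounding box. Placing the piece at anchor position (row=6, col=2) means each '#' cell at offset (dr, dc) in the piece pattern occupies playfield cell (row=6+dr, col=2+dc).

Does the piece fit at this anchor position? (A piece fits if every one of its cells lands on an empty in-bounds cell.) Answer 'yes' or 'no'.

Check each piece cell at anchor (6, 2):
  offset (0,0) -> (6,2): empty -> OK
  offset (1,0) -> (7,2): empty -> OK
  offset (2,0) -> (8,2): empty -> OK
  offset (3,0) -> (9,2): out of bounds -> FAIL
All cells valid: no

Answer: no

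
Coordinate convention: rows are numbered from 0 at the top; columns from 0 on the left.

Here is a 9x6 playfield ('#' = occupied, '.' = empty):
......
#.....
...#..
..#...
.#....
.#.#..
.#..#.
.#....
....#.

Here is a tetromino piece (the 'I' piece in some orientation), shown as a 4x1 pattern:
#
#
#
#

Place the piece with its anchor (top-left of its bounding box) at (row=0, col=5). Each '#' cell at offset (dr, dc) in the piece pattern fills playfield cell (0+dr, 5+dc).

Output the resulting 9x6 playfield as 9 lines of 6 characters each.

Fill (0+0,5+0) = (0,5)
Fill (0+1,5+0) = (1,5)
Fill (0+2,5+0) = (2,5)
Fill (0+3,5+0) = (3,5)

Answer: .....#
#....#
...#.#
..#..#
.#....
.#.#..
.#..#.
.#....
....#.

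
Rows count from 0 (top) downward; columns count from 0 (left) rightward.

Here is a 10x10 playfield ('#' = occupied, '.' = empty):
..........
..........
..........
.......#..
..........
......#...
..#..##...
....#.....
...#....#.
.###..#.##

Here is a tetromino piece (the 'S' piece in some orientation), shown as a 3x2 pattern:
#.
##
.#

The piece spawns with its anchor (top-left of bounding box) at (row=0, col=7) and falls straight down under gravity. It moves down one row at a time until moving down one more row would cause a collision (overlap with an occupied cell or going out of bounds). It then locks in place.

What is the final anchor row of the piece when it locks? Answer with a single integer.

Spawn at (row=0, col=7). Try each row:
  row 0: fits
  row 1: fits
  row 2: blocked -> lock at row 1

Answer: 1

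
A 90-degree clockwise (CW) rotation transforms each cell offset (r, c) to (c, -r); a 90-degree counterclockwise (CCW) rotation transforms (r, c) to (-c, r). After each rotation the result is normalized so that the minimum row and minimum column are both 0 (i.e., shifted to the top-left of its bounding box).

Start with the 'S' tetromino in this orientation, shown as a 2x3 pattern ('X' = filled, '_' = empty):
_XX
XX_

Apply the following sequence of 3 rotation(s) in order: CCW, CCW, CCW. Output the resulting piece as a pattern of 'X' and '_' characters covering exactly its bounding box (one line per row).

Answer: X_
XX
_X

Derivation:
Start:
_XX
XX_
After rotation 1 (CCW):
X_
XX
_X
After rotation 2 (CCW):
_XX
XX_
After rotation 3 (CCW):
X_
XX
_X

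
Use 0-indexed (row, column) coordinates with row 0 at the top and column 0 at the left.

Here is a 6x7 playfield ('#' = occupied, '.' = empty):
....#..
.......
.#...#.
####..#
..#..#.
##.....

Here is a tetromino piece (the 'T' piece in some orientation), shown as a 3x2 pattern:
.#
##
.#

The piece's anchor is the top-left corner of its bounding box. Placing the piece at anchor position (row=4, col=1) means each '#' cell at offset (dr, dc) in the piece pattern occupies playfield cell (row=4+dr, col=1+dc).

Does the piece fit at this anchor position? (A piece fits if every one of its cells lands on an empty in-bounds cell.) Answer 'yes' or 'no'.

Check each piece cell at anchor (4, 1):
  offset (0,1) -> (4,2): occupied ('#') -> FAIL
  offset (1,0) -> (5,1): occupied ('#') -> FAIL
  offset (1,1) -> (5,2): empty -> OK
  offset (2,1) -> (6,2): out of bounds -> FAIL
All cells valid: no

Answer: no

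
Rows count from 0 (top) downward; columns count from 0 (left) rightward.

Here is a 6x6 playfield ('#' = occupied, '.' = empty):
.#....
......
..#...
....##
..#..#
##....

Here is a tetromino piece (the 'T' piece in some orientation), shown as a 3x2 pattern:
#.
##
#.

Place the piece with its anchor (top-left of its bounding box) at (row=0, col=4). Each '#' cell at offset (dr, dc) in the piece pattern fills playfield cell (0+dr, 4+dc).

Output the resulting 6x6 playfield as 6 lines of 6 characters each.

Answer: .#..#.
....##
..#.#.
....##
..#..#
##....

Derivation:
Fill (0+0,4+0) = (0,4)
Fill (0+1,4+0) = (1,4)
Fill (0+1,4+1) = (1,5)
Fill (0+2,4+0) = (2,4)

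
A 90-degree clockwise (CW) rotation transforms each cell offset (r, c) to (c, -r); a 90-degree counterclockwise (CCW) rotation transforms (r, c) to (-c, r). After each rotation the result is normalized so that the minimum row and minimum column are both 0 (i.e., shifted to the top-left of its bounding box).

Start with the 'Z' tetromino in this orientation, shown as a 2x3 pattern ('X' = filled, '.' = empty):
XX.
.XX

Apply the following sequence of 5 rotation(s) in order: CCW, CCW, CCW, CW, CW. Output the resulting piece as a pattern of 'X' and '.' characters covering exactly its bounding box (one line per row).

Start:
XX.
.XX
After rotation 1 (CCW):
.X
XX
X.
After rotation 2 (CCW):
XX.
.XX
After rotation 3 (CCW):
.X
XX
X.
After rotation 4 (CW):
XX.
.XX
After rotation 5 (CW):
.X
XX
X.

Answer: .X
XX
X.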